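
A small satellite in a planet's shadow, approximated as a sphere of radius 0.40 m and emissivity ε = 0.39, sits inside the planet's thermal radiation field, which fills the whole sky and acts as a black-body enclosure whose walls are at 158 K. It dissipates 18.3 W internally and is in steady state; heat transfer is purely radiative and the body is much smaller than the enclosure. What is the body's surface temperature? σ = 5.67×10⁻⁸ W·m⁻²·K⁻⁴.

For a small grey body in a large enclosure, net radiated power = εσA(T⁴ − T_w⁴).
Steady state: P = εσA(T⁴ − T_w⁴) with A = 4πr² = 2.011 m².
T⁴ = P/(εσA) + T_w⁴ = 18.3/(0.39·5.67×10⁻⁸·2.011) + (158)⁴
    = 4.116×10⁸ + 6.232×10⁸ = 1.035×10⁹ K⁴.

T ≈ 179 K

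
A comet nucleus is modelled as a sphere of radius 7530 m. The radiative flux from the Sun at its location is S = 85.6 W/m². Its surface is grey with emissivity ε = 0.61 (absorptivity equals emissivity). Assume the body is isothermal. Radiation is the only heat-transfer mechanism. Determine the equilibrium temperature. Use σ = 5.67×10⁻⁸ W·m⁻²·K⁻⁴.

At equilibrium, absorbed power = emitted power.
Absorbing cross-section = πr² = 1.781×10⁸ m²; emitting surface = 4πr² = 7.125×10⁸ m² (ratio 4).
εS·A_cross = εσ·A_surf·T⁴  ⇒  T⁴ = S/(4σ)   (ε cancels).
T⁴ = 85.6/(4·5.67×10⁻⁸) = 3.774×10⁸ K⁴.
T = (3.774×10⁸)^(1/4).

T ≈ 139 K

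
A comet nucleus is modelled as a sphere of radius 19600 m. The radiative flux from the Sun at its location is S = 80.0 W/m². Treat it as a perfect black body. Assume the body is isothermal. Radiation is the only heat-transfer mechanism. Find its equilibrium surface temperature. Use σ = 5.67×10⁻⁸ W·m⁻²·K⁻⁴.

T ≈ 137 K

At equilibrium, absorbed power = emitted power.
Absorbing cross-section = πr² = 1.207×10⁹ m²; emitting surface = 4πr² = 4.827×10⁹ m² (ratio 4).
S·A_cross = εσ·A_surf·T⁴  ⇒  T⁴ = S/(4σ).
T⁴ = 1.00·80.0/(4·5.67×10⁻⁸) = 3.527×10⁸ K⁴.
T = (3.527×10⁸)^(1/4).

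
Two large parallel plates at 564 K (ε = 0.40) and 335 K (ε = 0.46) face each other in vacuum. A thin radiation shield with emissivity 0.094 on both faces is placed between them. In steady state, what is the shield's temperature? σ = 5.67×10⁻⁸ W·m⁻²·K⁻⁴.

In steady state the net flux on the hot side equals that on the cold side.
σ(T₁⁴−T_s⁴)/D₁ = σ(T_s⁴−T₂⁴)/D₂, with D₁ = 1/ε₁+1/ε_s−1 = 12.14, D₂ = 1/ε_s+1/ε₂−1 = 11.81.
Solve for T_s⁴: T_s⁴ = (D₂·T₁⁴ + D₁·T₂⁴)/(D₁+D₂) = 5.629×10¹⁰ K⁴.

T_s ≈ 487 K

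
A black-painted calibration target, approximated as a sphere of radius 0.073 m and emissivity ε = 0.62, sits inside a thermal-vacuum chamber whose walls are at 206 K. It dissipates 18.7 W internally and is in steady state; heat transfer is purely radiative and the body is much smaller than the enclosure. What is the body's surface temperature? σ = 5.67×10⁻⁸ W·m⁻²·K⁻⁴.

T ≈ 314 K

For a small grey body in a large enclosure, net radiated power = εσA(T⁴ − T_w⁴).
Steady state: P = εσA(T⁴ − T_w⁴) with A = 4πr² = 0.06697 m².
T⁴ = P/(εσA) + T_w⁴ = 18.7/(0.62·5.67×10⁻⁸·0.06697) + (206)⁴
    = 7.943×10⁹ + 1.801×10⁹ = 9.744×10⁹ K⁴.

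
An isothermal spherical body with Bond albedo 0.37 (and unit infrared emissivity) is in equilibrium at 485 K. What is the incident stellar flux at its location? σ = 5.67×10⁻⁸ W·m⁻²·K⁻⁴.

S ≈ 19900 W/m²

(1−a)S·πr² = σ·4πr²·T⁴ ⇒ S = 4σT⁴/(1−a).
S = 4·5.67×10⁻⁸·5.533×10¹⁰/0.630.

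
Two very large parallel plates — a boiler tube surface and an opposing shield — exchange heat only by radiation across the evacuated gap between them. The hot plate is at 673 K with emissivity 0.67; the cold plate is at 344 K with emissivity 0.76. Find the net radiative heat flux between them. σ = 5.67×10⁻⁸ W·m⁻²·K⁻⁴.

For two infinite grey parallel plates, q = σ(T₁⁴ − T₂⁴)/(1/ε₁ + 1/ε₂ − 1).
T₁⁴ − T₂⁴ = 2.051×10¹¹ − 1.400×10¹⁰ = 1.911×10¹¹ K⁴.
1/ε₁ + 1/ε₂ − 1 = 1.493 + 1.316 − 1 = 1.808.
q = 5.67×10⁻⁸ × 1.911×10¹¹ / 1.808.

q ≈ 5990 W/m²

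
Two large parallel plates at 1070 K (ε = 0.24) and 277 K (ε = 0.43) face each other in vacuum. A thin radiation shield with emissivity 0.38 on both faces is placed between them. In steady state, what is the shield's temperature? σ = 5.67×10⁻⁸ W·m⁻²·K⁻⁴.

T_s ≈ 855 K

In steady state the net flux on the hot side equals that on the cold side.
σ(T₁⁴−T_s⁴)/D₁ = σ(T_s⁴−T₂⁴)/D₂, with D₁ = 1/ε₁+1/ε_s−1 = 5.798, D₂ = 1/ε_s+1/ε₂−1 = 3.957.
Solve for T_s⁴: T_s⁴ = (D₂·T₁⁴ + D₁·T₂⁴)/(D₁+D₂) = 5.352×10¹¹ K⁴.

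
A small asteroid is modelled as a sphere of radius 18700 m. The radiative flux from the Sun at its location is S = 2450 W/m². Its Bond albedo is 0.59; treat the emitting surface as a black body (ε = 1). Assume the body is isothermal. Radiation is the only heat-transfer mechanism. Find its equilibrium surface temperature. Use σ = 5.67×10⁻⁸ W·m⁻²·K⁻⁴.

T ≈ 258 K

At equilibrium, absorbed power = emitted power.
Absorbing cross-section = πr² = 1.099×10⁹ m²; emitting surface = 4πr² = 4.394×10⁹ m² (ratio 4).
(1−a)S·A_cross = εσ·A_surf·T⁴  ⇒  T⁴ = (1−a)S/(4σ).
T⁴ = 0.410·2450/(4·5.67×10⁻⁸) = 4.429×10⁹ K⁴.
T = (4.429×10⁹)^(1/4).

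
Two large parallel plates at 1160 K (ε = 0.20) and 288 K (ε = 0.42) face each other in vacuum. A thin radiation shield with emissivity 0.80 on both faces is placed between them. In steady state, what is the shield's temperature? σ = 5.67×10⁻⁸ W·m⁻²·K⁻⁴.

In steady state the net flux on the hot side equals that on the cold side.
σ(T₁⁴−T_s⁴)/D₁ = σ(T_s⁴−T₂⁴)/D₂, with D₁ = 1/ε₁+1/ε_s−1 = 5.250, D₂ = 1/ε_s+1/ε₂−1 = 2.631.
Solve for T_s⁴: T_s⁴ = (D₂·T₁⁴ + D₁·T₂⁴)/(D₁+D₂) = 6.090×10¹¹ K⁴.

T_s ≈ 883 K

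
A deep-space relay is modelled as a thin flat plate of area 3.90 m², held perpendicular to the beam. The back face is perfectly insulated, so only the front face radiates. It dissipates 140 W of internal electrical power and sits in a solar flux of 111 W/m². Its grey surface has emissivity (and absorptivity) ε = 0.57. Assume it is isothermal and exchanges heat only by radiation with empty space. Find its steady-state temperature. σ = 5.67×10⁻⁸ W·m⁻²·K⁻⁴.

T ≈ 235 K

At steady state, absorbed solar power + internal power = radiated power.
Absorbed: α·S·A_cross = 0.57·111·3.900 = 246.8 W (cross-section A).
Total input = 246.8 + 140 = 386.8 W.
Radiated: εσ·A_surf·T⁴ with A_surf = A = 3.900 m².
T⁴ = 386.8/(0.57·5.67×10⁻⁸·3.900) = 3.068×10⁹ K⁴.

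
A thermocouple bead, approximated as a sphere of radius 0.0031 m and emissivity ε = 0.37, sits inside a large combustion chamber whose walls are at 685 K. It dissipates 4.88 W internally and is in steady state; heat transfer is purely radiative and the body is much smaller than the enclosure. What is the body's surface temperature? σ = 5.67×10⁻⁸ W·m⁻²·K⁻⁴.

T ≈ 1210 K

For a small grey body in a large enclosure, net radiated power = εσA(T⁴ − T_w⁴).
Steady state: P = εσA(T⁴ − T_w⁴) with A = 4πr² = 1.208×10⁻⁴ m².
T⁴ = P/(εσA) + T_w⁴ = 4.88/(0.37·5.67×10⁻⁸·1.208×10⁻⁴) + (685)⁴
    = 1.926×10¹² + 2.202×10¹¹ = 2.146×10¹² K⁴.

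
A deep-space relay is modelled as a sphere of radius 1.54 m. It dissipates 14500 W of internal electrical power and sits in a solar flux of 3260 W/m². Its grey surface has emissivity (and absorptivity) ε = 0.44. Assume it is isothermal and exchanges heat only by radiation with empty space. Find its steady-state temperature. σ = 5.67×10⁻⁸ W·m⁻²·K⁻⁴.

At steady state, absorbed solar power + internal power = radiated power.
Absorbed: α·S·A_cross = 0.44·3260·7.451 = 10690 W (cross-section πr²).
Total input = 10690 + 14500 = 25190 W.
Radiated: εσ·A_surf·T⁴ with A_surf = 4πr² = 29.80 m².
T⁴ = 25190/(0.44·5.67×10⁻⁸·29.80) = 3.388×10¹⁰ K⁴.

T ≈ 429 K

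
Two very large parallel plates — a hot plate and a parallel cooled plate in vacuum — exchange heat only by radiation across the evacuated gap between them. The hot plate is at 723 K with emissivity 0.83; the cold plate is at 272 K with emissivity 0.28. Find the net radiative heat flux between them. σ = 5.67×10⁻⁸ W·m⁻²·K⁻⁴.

For two infinite grey parallel plates, q = σ(T₁⁴ − T₂⁴)/(1/ε₁ + 1/ε₂ − 1).
T₁⁴ − T₂⁴ = 2.732×10¹¹ − 5.474×10⁹ = 2.678×10¹¹ K⁴.
1/ε₁ + 1/ε₂ − 1 = 1.205 + 3.571 − 1 = 3.776.
q = 5.67×10⁻⁸ × 2.678×10¹¹ / 3.776.

q ≈ 4020 W/m²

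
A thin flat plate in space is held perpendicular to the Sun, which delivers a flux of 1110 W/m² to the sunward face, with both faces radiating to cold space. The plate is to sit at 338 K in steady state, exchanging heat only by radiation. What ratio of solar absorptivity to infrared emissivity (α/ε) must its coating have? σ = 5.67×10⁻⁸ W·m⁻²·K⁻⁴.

α/ε ≈ 1.33

Balance: αS·A = εσ·2A·T⁴ ⇒ α/ε = 2σT⁴/S.
α/ε = 2·5.67×10⁻⁸·(338)⁴/1110 = 2·5.67×10⁻⁸·1.305×10¹⁰/1110.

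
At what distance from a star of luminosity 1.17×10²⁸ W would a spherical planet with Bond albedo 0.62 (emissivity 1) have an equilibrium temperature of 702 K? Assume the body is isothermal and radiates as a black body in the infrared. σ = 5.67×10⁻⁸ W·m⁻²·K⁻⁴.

For an isothermal black-emitting sphere, (1−a)S·πr² = σ·4πr²·T⁴ ⇒ S = 4σT⁴/(1−a).
S = 4·5.67×10⁻⁸·(702)⁴/0.380 = 1.449×10⁵ W/m².
Flux falls as S = L/(4πd²), so d = √(L/(4πS)) = √(1.17×10²⁸/(4π·1.449×10⁵)).

d ≈ 8.01×10¹⁰ m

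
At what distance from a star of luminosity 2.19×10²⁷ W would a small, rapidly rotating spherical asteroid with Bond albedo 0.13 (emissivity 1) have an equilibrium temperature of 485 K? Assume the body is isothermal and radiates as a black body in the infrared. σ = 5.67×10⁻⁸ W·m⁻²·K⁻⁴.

For an isothermal black-emitting sphere, (1−a)S·πr² = σ·4πr²·T⁴ ⇒ S = 4σT⁴/(1−a).
S = 4·5.67×10⁻⁸·(485)⁴/0.870 = 14420 W/m².
Flux falls as S = L/(4πd²), so d = √(L/(4πS)) = √(2.19×10²⁷/(4π·14420)).

d ≈ 1.10×10¹¹ m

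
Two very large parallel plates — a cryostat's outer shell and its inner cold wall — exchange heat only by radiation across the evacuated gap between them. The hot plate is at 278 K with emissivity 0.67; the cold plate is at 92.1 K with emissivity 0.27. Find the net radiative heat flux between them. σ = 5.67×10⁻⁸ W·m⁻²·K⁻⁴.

For two infinite grey parallel plates, q = σ(T₁⁴ − T₂⁴)/(1/ε₁ + 1/ε₂ − 1).
T₁⁴ − T₂⁴ = 5.973×10⁹ − 7.195×10⁷ = 5.901×10⁹ K⁴.
1/ε₁ + 1/ε₂ − 1 = 1.493 + 3.704 − 1 = 4.196.
q = 5.67×10⁻⁸ × 5.901×10⁹ / 4.196.

q ≈ 79.7 W/m²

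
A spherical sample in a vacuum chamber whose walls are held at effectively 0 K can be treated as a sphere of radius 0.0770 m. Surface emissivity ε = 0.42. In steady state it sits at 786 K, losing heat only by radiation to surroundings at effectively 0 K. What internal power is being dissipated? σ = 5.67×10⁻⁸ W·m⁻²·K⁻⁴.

P ≈ 677 W

Steady state: P = εσA T⁴.
A = 4πr² = 0.07451 m²; T⁴ = (786)⁴ = 3.817×10¹¹ K⁴.
P = 0.42 × 5.67×10⁻⁸ × 0.07451 × 3.817×10¹¹.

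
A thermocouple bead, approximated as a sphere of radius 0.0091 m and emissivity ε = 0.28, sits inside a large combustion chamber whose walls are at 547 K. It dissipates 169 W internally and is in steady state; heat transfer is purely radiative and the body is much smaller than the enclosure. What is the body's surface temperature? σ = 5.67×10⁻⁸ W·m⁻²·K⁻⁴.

For a small grey body in a large enclosure, net radiated power = εσA(T⁴ − T_w⁴).
Steady state: P = εσA(T⁴ − T_w⁴) with A = 4πr² = 0.001041 m².
T⁴ = P/(εσA) + T_w⁴ = 169/(0.28·5.67×10⁻⁸·0.001041) + (547)⁴
    = 1.023×10¹³ + 8.953×10¹⁰ = 1.032×10¹³ K⁴.

T ≈ 1790 K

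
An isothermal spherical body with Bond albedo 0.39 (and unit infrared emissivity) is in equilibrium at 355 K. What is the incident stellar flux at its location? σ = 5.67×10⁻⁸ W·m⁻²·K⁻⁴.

(1−a)S·πr² = σ·4πr²·T⁴ ⇒ S = 4σT⁴/(1−a).
S = 4·5.67×10⁻⁸·1.588×10¹⁰/0.610.

S ≈ 5910 W/m²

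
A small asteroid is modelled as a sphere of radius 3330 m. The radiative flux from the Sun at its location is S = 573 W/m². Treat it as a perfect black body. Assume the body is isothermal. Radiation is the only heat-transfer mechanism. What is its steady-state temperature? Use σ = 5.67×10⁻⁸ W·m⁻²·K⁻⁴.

At equilibrium, absorbed power = emitted power.
Absorbing cross-section = πr² = 3.484×10⁷ m²; emitting surface = 4πr² = 1.393×10⁸ m² (ratio 4).
S·A_cross = εσ·A_surf·T⁴  ⇒  T⁴ = S/(4σ).
T⁴ = 1.00·573/(4·5.67×10⁻⁸) = 2.526×10⁹ K⁴.
T = (2.526×10⁹)^(1/4).

T ≈ 224 K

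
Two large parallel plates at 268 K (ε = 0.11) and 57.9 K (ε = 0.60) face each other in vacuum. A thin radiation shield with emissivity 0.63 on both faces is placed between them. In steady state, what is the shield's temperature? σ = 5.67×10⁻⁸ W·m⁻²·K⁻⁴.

In steady state the net flux on the hot side equals that on the cold side.
σ(T₁⁴−T_s⁴)/D₁ = σ(T_s⁴−T₂⁴)/D₂, with D₁ = 1/ε₁+1/ε_s−1 = 9.678, D₂ = 1/ε_s+1/ε₂−1 = 2.254.
Solve for T_s⁴: T_s⁴ = (D₂·T₁⁴ + D₁·T₂⁴)/(D₁+D₂) = 9.836×10⁸ K⁴.

T_s ≈ 177 K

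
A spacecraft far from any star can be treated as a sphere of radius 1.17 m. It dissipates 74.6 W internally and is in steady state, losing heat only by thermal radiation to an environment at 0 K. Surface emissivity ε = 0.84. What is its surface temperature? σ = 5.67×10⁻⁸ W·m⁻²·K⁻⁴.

T ≈ 97.7 K

Steady state: internal power = radiated power, P = εσA T⁴.
Radiating area A = 4πr² = 17.20 m².
T⁴ = P/(εσA) = 74.6/(0.84·5.67×10⁻⁸·17.20) = 9.105×10⁷ K⁴.
T = (9.105×10⁷)^(1/4).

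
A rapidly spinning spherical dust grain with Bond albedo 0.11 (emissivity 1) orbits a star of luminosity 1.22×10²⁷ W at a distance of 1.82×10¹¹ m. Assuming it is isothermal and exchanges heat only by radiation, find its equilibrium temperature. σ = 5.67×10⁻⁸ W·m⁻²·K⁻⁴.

First find the stellar flux at distance d: S = L/(4πd²) = 1.22×10²⁷/(4π·(1.82×10¹¹)²) = 2931 W/m².
For an isothermal sphere, absorbed (1−a)S·πr² = emitted σ·4πr²·T⁴, so T⁴ = (1−a)S/(4σ).
T⁴ = 0.890·2931/(4·5.67×10⁻⁸) = 1.150×10¹⁰ K⁴.

T ≈ 327 K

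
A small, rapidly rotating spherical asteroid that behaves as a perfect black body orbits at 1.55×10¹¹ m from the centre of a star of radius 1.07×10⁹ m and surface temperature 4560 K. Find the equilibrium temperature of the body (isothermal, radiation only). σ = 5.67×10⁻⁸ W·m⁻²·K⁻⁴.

T ≈ 268 K

The star's surface emits σT_*⁴; at distance d the flux is S = σT_*⁴(R_*/d)².
S = 5.67×10⁻⁸·(4560)⁴·(1.07×10⁹/1.55×10¹¹)² = 1168 W/m².
For an isothermal sphere T⁴ = (1−a)S/(4σ) = 5.151×10⁹ K⁴.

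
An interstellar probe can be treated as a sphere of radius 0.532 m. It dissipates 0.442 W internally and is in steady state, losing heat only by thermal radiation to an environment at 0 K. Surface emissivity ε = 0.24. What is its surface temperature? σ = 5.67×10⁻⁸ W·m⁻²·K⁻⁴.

Steady state: internal power = radiated power, P = εσA T⁴.
Radiating area A = 4πr² = 3.557 m².
T⁴ = P/(εσA) = 0.442/(0.24·5.67×10⁻⁸·3.557) = 9.133×10⁶ K⁴.
T = (9.133×10⁶)^(1/4).

T ≈ 55.0 K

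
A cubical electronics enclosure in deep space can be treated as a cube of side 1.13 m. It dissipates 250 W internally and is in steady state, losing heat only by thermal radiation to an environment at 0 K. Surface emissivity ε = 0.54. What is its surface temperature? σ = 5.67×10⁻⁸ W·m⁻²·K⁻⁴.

T ≈ 181 K

Steady state: internal power = radiated power, P = εσA T⁴.
Radiating area A = 6L² = 7.661 m².
T⁴ = P/(εσA) = 250/(0.54·5.67×10⁻⁸·7.661) = 1.066×10⁹ K⁴.
T = (1.066×10⁹)^(1/4).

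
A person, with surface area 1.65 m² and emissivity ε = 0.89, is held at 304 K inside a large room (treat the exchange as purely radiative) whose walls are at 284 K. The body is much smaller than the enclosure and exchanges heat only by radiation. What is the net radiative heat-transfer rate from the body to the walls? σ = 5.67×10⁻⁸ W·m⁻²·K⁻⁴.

P_net ≈ 169 W

For a small grey body in a large enclosure: P_net = εσA(T_body⁴ − T_wall⁴).
A = 1.65 m²; T_body⁴ − T_wall⁴ = 8.541×10⁹ − 6.505×10⁹ = 2.035×10⁹ K⁴.
|P_net| = 0.89·5.67×10⁻⁸·1.650·2.035×10⁹.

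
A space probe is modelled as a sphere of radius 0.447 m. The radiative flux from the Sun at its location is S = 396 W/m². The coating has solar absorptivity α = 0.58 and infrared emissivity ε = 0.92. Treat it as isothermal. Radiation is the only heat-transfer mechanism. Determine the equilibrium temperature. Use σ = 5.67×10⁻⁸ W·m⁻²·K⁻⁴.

T ≈ 182 K

At equilibrium, absorbed power = emitted power.
Absorbing cross-section = πr² = 0.6277 m²; emitting surface = 4πr² = 2.511 m² (ratio 4).
αS·A_cross = εσ·A_surf·T⁴  ⇒  T⁴ = αS/(ε·4σ).
T⁴ = 0.580·396/(0.92·4·5.67×10⁻⁸) = 1.101×10⁹ K⁴.
T = (1.101×10⁹)^(1/4).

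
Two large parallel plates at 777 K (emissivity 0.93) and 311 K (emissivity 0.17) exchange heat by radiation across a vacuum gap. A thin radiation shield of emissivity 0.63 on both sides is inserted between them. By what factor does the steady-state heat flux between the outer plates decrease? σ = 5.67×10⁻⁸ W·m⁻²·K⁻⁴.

Without shield: q₀ = σΔ(T⁴)/(1/ε₁+1/ε₂−1) with denominator 5.958.
With shield the two gaps are in series; the resistances add: (1/ε₁+1/ε_s−1)+(1/ε_s+1/ε₂−1) = 1.663+6.470 = 8.132.
Heat-flux ratio q₀/q = 8.132/5.958.

factor ≈ 1.37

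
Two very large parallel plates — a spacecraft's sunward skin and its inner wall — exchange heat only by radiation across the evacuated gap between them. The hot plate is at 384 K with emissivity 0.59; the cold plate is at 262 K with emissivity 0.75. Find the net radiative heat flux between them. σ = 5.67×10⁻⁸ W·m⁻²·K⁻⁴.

For two infinite grey parallel plates, q = σ(T₁⁴ − T₂⁴)/(1/ε₁ + 1/ε₂ − 1).
T₁⁴ − T₂⁴ = 2.174×10¹⁰ − 4.712×10⁹ = 1.703×10¹⁰ K⁴.
1/ε₁ + 1/ε₂ − 1 = 1.695 + 1.333 − 1 = 2.028.
q = 5.67×10⁻⁸ × 1.703×10¹⁰ / 2.028.

q ≈ 476 W/m²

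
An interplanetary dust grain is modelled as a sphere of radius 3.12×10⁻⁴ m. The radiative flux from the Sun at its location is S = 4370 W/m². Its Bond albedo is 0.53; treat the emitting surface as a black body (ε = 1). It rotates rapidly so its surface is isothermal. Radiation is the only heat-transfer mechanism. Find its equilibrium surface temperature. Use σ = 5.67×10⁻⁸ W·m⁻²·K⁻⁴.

At equilibrium, absorbed power = emitted power.
Absorbing cross-section = πr² = 3.058×10⁻⁷ m²; emitting surface = 4πr² = 1.223×10⁻⁶ m² (ratio 4).
(1−a)S·A_cross = εσ·A_surf·T⁴  ⇒  T⁴ = (1−a)S/(4σ).
T⁴ = 0.470·4370/(4·5.67×10⁻⁸) = 9.056×10⁹ K⁴.
T = (9.056×10⁹)^(1/4).

T ≈ 308 K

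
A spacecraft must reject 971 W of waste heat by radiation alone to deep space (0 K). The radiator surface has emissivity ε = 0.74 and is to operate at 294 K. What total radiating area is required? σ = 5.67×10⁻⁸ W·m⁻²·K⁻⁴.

P = εσA T⁴ ⇒ A = P/(εσT⁴).
T⁴ = 7.471×10⁹ K⁴.
A = 971/(0.74 × 5.67×10⁻⁸ × 7.471×10⁹).

A ≈ 3.10 m²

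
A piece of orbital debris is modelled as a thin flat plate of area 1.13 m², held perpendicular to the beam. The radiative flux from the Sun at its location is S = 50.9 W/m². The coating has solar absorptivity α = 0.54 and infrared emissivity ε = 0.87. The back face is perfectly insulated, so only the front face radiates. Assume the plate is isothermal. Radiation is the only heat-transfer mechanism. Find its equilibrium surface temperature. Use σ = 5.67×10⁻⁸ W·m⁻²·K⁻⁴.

T ≈ 154 K

At equilibrium, absorbed power = emitted power.
Absorbing cross-section = A = 1.130 m²; emitting surface = A = 1.130 m² (ratio 1).
αS·A_cross = εσ·A_surf·T⁴  ⇒  T⁴ = αS/(ε·1σ).
T⁴ = 0.540·50.9/(0.87·1·5.67×10⁻⁸) = 5.572×10⁸ K⁴.
T = (5.572×10⁸)^(1/4).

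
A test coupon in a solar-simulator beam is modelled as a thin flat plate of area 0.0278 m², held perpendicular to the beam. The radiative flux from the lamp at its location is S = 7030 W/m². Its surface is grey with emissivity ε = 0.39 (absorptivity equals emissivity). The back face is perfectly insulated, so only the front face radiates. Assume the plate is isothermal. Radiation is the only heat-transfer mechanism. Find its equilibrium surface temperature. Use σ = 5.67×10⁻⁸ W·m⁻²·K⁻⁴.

At equilibrium, absorbed power = emitted power.
Absorbing cross-section = A = 0.02780 m²; emitting surface = A = 0.02780 m² (ratio 1).
εS·A_cross = εσ·A_surf·T⁴  ⇒  T⁴ = S/(1σ)   (ε cancels).
T⁴ = 7030/(1·5.67×10⁻⁸) = 1.240×10¹¹ K⁴.
T = (1.240×10¹¹)^(1/4).

T ≈ 593 K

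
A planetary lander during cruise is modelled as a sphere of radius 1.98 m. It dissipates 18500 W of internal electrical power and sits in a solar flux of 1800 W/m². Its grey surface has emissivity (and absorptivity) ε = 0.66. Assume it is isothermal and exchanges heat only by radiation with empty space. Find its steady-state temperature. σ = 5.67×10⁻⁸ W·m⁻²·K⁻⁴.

At steady state, absorbed solar power + internal power = radiated power.
Absorbed: α·S·A_cross = 0.66·1800·12.32 = 14630 W (cross-section πr²).
Total input = 14630 + 18500 = 33130 W.
Radiated: εσ·A_surf·T⁴ with A_surf = 4πr² = 49.27 m².
T⁴ = 33130/(0.66·5.67×10⁻⁸·49.27) = 1.797×10¹⁰ K⁴.

T ≈ 366 K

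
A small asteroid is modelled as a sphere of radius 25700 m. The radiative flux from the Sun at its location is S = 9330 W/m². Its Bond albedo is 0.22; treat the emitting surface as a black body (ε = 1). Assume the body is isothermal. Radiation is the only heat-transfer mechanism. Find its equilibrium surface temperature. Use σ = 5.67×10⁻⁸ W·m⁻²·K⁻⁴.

At equilibrium, absorbed power = emitted power.
Absorbing cross-section = πr² = 2.075×10⁹ m²; emitting surface = 4πr² = 8.300×10⁹ m² (ratio 4).
(1−a)S·A_cross = εσ·A_surf·T⁴  ⇒  T⁴ = (1−a)S/(4σ).
T⁴ = 0.780·9330/(4·5.67×10⁻⁸) = 3.209×10¹⁰ K⁴.
T = (3.209×10¹⁰)^(1/4).

T ≈ 423 K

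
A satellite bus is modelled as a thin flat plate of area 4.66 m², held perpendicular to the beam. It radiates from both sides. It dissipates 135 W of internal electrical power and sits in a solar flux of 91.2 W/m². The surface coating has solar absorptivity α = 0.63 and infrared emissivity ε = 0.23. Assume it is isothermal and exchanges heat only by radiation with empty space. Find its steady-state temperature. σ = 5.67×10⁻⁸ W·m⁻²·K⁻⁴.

At steady state, absorbed solar power + internal power = radiated power.
Absorbed: α·S·A_cross = 0.63·91.2·4.660 = 267.7 W (cross-section A).
Total input = 267.7 + 135 = 402.7 W.
Radiated: εσ·A_surf·T⁴ with A_surf = 2A = 9.320 m².
T⁴ = 402.7/(0.23·5.67×10⁻⁸·9.320) = 3.314×10⁹ K⁴.

T ≈ 240 K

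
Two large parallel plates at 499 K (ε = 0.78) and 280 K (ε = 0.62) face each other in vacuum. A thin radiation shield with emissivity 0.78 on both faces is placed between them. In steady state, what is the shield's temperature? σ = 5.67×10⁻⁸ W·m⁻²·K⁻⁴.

T_s ≈ 438 K

In steady state the net flux on the hot side equals that on the cold side.
σ(T₁⁴−T_s⁴)/D₁ = σ(T_s⁴−T₂⁴)/D₂, with D₁ = 1/ε₁+1/ε_s−1 = 1.564, D₂ = 1/ε_s+1/ε₂−1 = 1.895.
Solve for T_s⁴: T_s⁴ = (D₂·T₁⁴ + D₁·T₂⁴)/(D₁+D₂) = 3.675×10¹⁰ K⁴.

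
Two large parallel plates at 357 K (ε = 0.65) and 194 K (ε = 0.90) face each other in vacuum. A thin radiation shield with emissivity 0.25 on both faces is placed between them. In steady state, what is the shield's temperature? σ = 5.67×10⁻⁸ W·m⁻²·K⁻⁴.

T_s ≈ 303 K

In steady state the net flux on the hot side equals that on the cold side.
σ(T₁⁴−T_s⁴)/D₁ = σ(T_s⁴−T₂⁴)/D₂, with D₁ = 1/ε₁+1/ε_s−1 = 4.538, D₂ = 1/ε_s+1/ε₂−1 = 4.111.
Solve for T_s⁴: T_s⁴ = (D₂·T₁⁴ + D₁·T₂⁴)/(D₁+D₂) = 8.464×10⁹ K⁴.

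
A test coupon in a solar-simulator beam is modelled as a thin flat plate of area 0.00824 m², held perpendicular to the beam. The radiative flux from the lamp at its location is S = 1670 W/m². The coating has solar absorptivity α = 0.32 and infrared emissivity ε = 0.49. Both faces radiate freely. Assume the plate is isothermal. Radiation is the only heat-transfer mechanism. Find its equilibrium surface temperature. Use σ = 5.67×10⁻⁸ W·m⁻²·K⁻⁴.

At equilibrium, absorbed power = emitted power.
Absorbing cross-section = A = 0.008240 m²; emitting surface = 2A = 0.01648 m² (ratio 2).
αS·A_cross = εσ·A_surf·T⁴  ⇒  T⁴ = αS/(ε·2σ).
T⁴ = 0.320·1670/(0.49·2·5.67×10⁻⁸) = 9.617×10⁹ K⁴.
T = (9.617×10⁹)^(1/4).

T ≈ 313 K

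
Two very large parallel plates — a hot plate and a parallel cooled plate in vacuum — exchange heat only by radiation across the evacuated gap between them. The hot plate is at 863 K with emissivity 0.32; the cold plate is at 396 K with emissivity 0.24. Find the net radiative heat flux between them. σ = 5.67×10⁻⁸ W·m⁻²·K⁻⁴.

For two infinite grey parallel plates, q = σ(T₁⁴ − T₂⁴)/(1/ε₁ + 1/ε₂ − 1).
T₁⁴ − T₂⁴ = 5.547×10¹¹ − 2.459×10¹⁰ = 5.301×10¹¹ K⁴.
1/ε₁ + 1/ε₂ − 1 = 3.125 + 4.167 − 1 = 6.292.
q = 5.67×10⁻⁸ × 5.301×10¹¹ / 6.292.

q ≈ 4780 W/m²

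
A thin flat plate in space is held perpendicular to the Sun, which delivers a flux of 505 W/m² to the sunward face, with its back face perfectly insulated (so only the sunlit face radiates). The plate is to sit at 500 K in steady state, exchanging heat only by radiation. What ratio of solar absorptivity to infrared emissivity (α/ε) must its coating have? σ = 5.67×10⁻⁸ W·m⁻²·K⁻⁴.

Balance: αS·A = εσ·1A·T⁴ ⇒ α/ε = σT⁴/S.
α/ε = 5.67×10⁻⁸·(500)⁴/505 = 5.67×10⁻⁸·6.250×10¹⁰/505.

α/ε ≈ 7.02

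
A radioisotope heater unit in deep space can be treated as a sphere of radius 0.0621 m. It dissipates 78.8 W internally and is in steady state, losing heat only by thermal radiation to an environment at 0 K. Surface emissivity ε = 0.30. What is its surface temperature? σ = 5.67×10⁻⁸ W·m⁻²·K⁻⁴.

T ≈ 556 K

Steady state: internal power = radiated power, P = εσA T⁴.
Radiating area A = 4πr² = 0.04846 m².
T⁴ = P/(εσA) = 78.8/(0.30·5.67×10⁻⁸·0.04846) = 9.559×10¹⁰ K⁴.
T = (9.559×10¹⁰)^(1/4).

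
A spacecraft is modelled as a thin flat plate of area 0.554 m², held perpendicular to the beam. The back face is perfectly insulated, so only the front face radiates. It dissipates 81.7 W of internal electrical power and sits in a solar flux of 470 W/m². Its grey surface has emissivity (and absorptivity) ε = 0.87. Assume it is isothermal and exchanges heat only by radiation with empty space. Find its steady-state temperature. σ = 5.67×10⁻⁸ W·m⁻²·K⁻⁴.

T ≈ 326 K

At steady state, absorbed solar power + internal power = radiated power.
Absorbed: α·S·A_cross = 0.87·470·0.5540 = 226.5 W (cross-section A).
Total input = 226.5 + 81.7 = 308.2 W.
Radiated: εσ·A_surf·T⁴ with A_surf = A = 0.5540 m².
T⁴ = 308.2/(0.87·5.67×10⁻⁸·0.5540) = 1.128×10¹⁰ K⁴.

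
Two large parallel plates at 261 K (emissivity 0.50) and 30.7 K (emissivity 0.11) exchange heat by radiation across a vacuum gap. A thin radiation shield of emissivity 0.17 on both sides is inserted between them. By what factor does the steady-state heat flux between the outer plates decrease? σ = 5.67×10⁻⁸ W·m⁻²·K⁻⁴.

Without shield: q₀ = σΔ(T⁴)/(1/ε₁+1/ε₂−1) with denominator 10.09.
With shield the two gaps are in series; the resistances add: (1/ε₁+1/ε_s−1)+(1/ε_s+1/ε₂−1) = 6.882+13.97 = 20.86.
Heat-flux ratio q₀/q = 20.86/10.09.

factor ≈ 2.07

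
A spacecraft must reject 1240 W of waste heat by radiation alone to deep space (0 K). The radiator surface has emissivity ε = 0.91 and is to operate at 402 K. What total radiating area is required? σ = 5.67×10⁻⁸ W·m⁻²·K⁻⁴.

P = εσA T⁴ ⇒ A = P/(εσT⁴).
T⁴ = 2.612×10¹⁰ K⁴.
A = 1240/(0.91 × 5.67×10⁻⁸ × 2.612×10¹⁰).

A ≈ 0.920 m²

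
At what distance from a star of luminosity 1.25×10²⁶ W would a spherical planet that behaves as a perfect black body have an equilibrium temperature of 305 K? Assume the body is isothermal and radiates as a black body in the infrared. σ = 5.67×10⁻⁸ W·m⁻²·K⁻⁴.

d ≈ 7.12×10¹⁰ m

For an isothermal black-emitting sphere, (1−a)S·πr² = σ·4πr²·T⁴ ⇒ S = 4σT⁴/(1−a).
S = 4·5.67×10⁻⁸·(305)⁴/1.00 = 1963 W/m².
Flux falls as S = L/(4πd²), so d = √(L/(4πS)) = √(1.25×10²⁶/(4π·1963)).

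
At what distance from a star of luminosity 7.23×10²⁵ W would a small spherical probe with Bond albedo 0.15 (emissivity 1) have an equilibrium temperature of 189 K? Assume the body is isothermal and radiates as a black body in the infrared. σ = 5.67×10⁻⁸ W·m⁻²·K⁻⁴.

d ≈ 1.30×10¹¹ m

For an isothermal black-emitting sphere, (1−a)S·πr² = σ·4πr²·T⁴ ⇒ S = 4σT⁴/(1−a).
S = 4·5.67×10⁻⁸·(189)⁴/0.850 = 340.5 W/m².
Flux falls as S = L/(4πd²), so d = √(L/(4πS)) = √(7.23×10²⁵/(4π·340.5)).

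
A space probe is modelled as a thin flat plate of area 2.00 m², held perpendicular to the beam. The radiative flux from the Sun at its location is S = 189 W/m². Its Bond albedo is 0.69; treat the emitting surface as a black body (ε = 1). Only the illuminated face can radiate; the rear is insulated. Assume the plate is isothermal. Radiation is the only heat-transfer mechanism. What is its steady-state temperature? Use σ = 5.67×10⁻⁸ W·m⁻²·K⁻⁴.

T ≈ 179 K

At equilibrium, absorbed power = emitted power.
Absorbing cross-section = A = 2.000 m²; emitting surface = A = 2.000 m² (ratio 1).
(1−a)S·A_cross = εσ·A_surf·T⁴  ⇒  T⁴ = (1−a)S/(1σ).
T⁴ = 0.310·189/(1·5.67×10⁻⁸) = 1.033×10⁹ K⁴.
T = (1.033×10⁹)^(1/4).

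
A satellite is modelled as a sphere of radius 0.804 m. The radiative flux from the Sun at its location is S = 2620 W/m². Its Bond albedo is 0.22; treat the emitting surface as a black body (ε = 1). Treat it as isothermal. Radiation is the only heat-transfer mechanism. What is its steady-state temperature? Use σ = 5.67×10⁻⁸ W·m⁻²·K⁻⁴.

At equilibrium, absorbed power = emitted power.
Absorbing cross-section = πr² = 2.031 m²; emitting surface = 4πr² = 8.123 m² (ratio 4).
(1−a)S·A_cross = εσ·A_surf·T⁴  ⇒  T⁴ = (1−a)S/(4σ).
T⁴ = 0.780·2620/(4·5.67×10⁻⁸) = 9.011×10⁹ K⁴.
T = (9.011×10⁹)^(1/4).

T ≈ 308 K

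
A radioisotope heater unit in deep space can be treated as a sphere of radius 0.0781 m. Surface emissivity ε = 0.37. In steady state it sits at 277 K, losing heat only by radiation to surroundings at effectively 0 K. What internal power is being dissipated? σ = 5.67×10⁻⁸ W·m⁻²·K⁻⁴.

Steady state: P = εσA T⁴.
A = 4πr² = 0.07665 m²; T⁴ = (277)⁴ = 5.887×10⁹ K⁴.
P = 0.37 × 5.67×10⁻⁸ × 0.07665 × 5.887×10⁹.

P ≈ 9.47 W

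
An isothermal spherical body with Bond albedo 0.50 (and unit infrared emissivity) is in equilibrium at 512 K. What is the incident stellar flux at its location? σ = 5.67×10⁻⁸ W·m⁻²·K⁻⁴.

(1−a)S·πr² = σ·4πr²·T⁴ ⇒ S = 4σT⁴/(1−a).
S = 4·5.67×10⁻⁸·6.872×10¹⁰/0.500.

S ≈ 31200 W/m²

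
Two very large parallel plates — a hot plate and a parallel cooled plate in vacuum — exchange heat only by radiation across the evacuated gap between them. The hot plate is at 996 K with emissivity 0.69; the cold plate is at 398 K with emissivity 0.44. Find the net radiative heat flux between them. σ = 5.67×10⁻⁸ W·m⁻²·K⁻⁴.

For two infinite grey parallel plates, q = σ(T₁⁴ − T₂⁴)/(1/ε₁ + 1/ε₂ − 1).
T₁⁴ − T₂⁴ = 9.841×10¹¹ − 2.509×10¹⁰ = 9.590×10¹¹ K⁴.
1/ε₁ + 1/ε₂ − 1 = 1.449 + 2.273 − 1 = 2.722.
q = 5.67×10⁻⁸ × 9.590×10¹¹ / 2.722.

q ≈ 20000 W/m²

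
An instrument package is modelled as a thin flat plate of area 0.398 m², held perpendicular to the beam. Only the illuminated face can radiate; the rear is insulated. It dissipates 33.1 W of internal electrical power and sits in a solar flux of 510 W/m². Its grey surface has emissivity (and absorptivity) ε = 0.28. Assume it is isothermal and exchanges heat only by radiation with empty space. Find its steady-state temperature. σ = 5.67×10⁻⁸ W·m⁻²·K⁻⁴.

At steady state, absorbed solar power + internal power = radiated power.
Absorbed: α·S·A_cross = 0.28·510·0.3980 = 56.83 W (cross-section A).
Total input = 56.83 + 33.1 = 89.93 W.
Radiated: εσ·A_surf·T⁴ with A_surf = A = 0.3980 m².
T⁴ = 89.93/(0.28·5.67×10⁻⁸·0.3980) = 1.423×10¹⁰ K⁴.

T ≈ 345 K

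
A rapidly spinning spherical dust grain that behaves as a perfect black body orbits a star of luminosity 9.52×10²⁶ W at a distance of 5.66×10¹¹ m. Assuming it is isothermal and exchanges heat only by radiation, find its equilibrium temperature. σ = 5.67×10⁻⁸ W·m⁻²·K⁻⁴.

T ≈ 180 K

First find the stellar flux at distance d: S = L/(4πd²) = 9.52×10²⁶/(4π·(5.66×10¹¹)²) = 236.5 W/m².
For an isothermal sphere, absorbed (1−a)S·πr² = emitted σ·4πr²·T⁴, so T⁴ = (1−a)S/(4σ).
T⁴ = 1.00·236.5/(4·5.67×10⁻⁸) = 1.043×10⁹ K⁴.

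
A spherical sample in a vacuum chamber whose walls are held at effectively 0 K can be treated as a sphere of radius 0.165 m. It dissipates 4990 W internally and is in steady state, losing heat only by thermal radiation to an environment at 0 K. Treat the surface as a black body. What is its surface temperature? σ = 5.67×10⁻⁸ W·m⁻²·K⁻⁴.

T ≈ 712 K

Steady state: internal power = radiated power, P = εσA T⁴.
Radiating area A = 4πr² = 0.3421 m².
T⁴ = P/(εσA) = 4990/(1.0·5.67×10⁻⁸·0.3421) = 2.572×10¹¹ K⁴.
T = (2.572×10¹¹)^(1/4).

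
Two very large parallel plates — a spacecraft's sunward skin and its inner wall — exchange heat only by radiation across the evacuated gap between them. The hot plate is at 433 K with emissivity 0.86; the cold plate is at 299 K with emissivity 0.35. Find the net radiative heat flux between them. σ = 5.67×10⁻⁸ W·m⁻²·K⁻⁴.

q ≈ 510 W/m²

For two infinite grey parallel plates, q = σ(T₁⁴ − T₂⁴)/(1/ε₁ + 1/ε₂ − 1).
T₁⁴ − T₂⁴ = 3.515×10¹⁰ − 7.993×10⁹ = 2.716×10¹⁰ K⁴.
1/ε₁ + 1/ε₂ − 1 = 1.163 + 2.857 − 1 = 3.020.
q = 5.67×10⁻⁸ × 2.716×10¹⁰ / 3.020.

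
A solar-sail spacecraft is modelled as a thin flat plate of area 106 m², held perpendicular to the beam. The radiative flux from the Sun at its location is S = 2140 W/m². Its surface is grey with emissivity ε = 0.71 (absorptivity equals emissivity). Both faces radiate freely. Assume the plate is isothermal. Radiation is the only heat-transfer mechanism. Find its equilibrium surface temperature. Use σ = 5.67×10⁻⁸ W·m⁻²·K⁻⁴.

At equilibrium, absorbed power = emitted power.
Absorbing cross-section = A = 106.0 m²; emitting surface = 2A = 212.0 m² (ratio 2).
εS·A_cross = εσ·A_surf·T⁴  ⇒  T⁴ = S/(2σ)   (ε cancels).
T⁴ = 2140/(2·5.67×10⁻⁸) = 1.887×10¹⁰ K⁴.
T = (1.887×10¹⁰)^(1/4).

T ≈ 371 K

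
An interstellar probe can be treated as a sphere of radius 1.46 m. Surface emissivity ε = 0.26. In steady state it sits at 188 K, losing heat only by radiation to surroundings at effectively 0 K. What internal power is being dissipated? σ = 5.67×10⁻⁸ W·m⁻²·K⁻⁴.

P ≈ 493 W

Steady state: P = εσA T⁴.
A = 4πr² = 26.79 m²; T⁴ = (188)⁴ = 1.249×10⁹ K⁴.
P = 0.26 × 5.67×10⁻⁸ × 26.79 × 1.249×10⁹.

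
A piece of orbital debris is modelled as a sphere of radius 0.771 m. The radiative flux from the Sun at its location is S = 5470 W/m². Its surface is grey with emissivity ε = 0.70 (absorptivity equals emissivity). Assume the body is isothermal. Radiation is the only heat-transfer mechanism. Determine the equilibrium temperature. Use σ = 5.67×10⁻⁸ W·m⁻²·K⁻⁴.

T ≈ 394 K

At equilibrium, absorbed power = emitted power.
Absorbing cross-section = πr² = 1.867 m²; emitting surface = 4πr² = 7.470 m² (ratio 4).
εS·A_cross = εσ·A_surf·T⁴  ⇒  T⁴ = S/(4σ)   (ε cancels).
T⁴ = 5470/(4·5.67×10⁻⁸) = 2.412×10¹⁰ K⁴.
T = (2.412×10¹⁰)^(1/4).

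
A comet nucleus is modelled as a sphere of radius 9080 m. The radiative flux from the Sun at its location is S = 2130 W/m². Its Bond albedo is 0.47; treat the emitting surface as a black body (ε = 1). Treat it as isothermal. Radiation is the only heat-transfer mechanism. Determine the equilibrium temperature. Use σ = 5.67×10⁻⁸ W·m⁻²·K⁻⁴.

T ≈ 266 K

At equilibrium, absorbed power = emitted power.
Absorbing cross-section = πr² = 2.590×10⁸ m²; emitting surface = 4πr² = 1.036×10⁹ m² (ratio 4).
(1−a)S·A_cross = εσ·A_surf·T⁴  ⇒  T⁴ = (1−a)S/(4σ).
T⁴ = 0.530·2130/(4·5.67×10⁻⁸) = 4.978×10⁹ K⁴.
T = (4.978×10⁹)^(1/4).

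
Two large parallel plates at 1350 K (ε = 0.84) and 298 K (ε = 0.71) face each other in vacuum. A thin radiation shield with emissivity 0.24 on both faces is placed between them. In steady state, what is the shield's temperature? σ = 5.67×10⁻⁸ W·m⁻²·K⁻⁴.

T_s ≈ 1140 K

In steady state the net flux on the hot side equals that on the cold side.
σ(T₁⁴−T_s⁴)/D₁ = σ(T_s⁴−T₂⁴)/D₂, with D₁ = 1/ε₁+1/ε_s−1 = 4.357, D₂ = 1/ε_s+1/ε₂−1 = 4.575.
Solve for T_s⁴: T_s⁴ = (D₂·T₁⁴ + D₁·T₂⁴)/(D₁+D₂) = 1.705×10¹² K⁴.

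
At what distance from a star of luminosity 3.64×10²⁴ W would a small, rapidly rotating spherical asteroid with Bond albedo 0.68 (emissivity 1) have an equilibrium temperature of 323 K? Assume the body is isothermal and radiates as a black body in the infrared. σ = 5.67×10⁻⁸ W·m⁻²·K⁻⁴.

d ≈ 6.13×10⁹ m

For an isothermal black-emitting sphere, (1−a)S·πr² = σ·4πr²·T⁴ ⇒ S = 4σT⁴/(1−a).
S = 4·5.67×10⁻⁸·(323)⁴/0.320 = 7714 W/m².
Flux falls as S = L/(4πd²), so d = √(L/(4πS)) = √(3.64×10²⁴/(4π·7714)).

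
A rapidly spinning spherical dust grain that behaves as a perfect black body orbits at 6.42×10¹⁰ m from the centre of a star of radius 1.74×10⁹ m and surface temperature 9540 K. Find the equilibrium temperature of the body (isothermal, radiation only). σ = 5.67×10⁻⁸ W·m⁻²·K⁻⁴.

The star's surface emits σT_*⁴; at distance d the flux is S = σT_*⁴(R_*/d)².
S = 5.67×10⁻⁸·(9540)⁴·(1.74×10⁹/6.42×10¹⁰)² = 3.450×10⁵ W/m².
For an isothermal sphere T⁴ = (1−a)S/(4σ) = 1.521×10¹² K⁴.

T ≈ 1110 K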